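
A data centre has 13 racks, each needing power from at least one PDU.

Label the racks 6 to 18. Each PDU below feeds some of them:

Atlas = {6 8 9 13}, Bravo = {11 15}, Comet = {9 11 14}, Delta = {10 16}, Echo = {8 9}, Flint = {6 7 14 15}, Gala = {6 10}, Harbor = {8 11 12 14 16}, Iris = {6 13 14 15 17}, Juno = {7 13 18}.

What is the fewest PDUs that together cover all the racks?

Take {Atlas, Delta, Harbor, Iris, Juno}. Their union is {6, 7, 8, 9, 10, 11, 12, 13, 14, 15, 16, 17, 18}, which is all 13 racks.
No 4 of the 10 PDUs cover everything (all 210 combinations miss at least one rack), so 5 is optimal.

5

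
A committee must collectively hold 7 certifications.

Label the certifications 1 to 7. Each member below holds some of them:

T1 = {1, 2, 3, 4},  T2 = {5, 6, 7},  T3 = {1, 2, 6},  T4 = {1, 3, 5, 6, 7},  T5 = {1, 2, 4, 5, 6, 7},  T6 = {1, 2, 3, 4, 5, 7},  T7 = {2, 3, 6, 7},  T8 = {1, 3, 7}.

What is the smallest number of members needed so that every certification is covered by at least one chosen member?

2

T5 and T8 together: T5 ∪ T8 = {1, 2, 3, 4, 5, 6, 7} — every certification is covered.
No single member has all 7 certifications (the largest, T5, has 6), so 2 is optimal.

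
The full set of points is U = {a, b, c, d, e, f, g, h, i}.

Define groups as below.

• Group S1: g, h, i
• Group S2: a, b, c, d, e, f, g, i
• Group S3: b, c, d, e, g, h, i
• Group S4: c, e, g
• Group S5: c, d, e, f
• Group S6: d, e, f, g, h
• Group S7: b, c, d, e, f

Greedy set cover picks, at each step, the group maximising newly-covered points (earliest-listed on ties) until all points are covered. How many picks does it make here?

2

Greedy: pick S2 (covers 8 new) → pick S1 (covers 1 new). Total picks: 2.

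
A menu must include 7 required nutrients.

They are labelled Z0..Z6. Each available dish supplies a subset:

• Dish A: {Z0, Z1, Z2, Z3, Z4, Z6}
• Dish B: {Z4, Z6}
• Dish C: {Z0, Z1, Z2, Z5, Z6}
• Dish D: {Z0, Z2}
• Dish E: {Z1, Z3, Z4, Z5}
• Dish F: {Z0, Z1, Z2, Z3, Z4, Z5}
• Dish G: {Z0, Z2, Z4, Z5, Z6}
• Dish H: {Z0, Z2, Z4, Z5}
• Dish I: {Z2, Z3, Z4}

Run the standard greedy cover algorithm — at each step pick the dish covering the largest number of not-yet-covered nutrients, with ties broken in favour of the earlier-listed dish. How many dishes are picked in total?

Greedy: pick A (covers 6 new) → pick C (covers 1 new). Total picks: 2.

2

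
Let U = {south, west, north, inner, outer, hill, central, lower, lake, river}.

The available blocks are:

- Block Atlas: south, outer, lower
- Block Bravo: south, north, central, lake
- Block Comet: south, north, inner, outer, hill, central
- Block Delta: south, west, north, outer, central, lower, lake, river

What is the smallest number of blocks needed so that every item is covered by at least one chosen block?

Comet and Delta together: Comet ∪ Delta = {south, west, north, inner, outer, hill, central, lower, lake, river} — every item is covered.
No single block has all 10 items (the largest, Delta, has 8), so 2 is optimal.

2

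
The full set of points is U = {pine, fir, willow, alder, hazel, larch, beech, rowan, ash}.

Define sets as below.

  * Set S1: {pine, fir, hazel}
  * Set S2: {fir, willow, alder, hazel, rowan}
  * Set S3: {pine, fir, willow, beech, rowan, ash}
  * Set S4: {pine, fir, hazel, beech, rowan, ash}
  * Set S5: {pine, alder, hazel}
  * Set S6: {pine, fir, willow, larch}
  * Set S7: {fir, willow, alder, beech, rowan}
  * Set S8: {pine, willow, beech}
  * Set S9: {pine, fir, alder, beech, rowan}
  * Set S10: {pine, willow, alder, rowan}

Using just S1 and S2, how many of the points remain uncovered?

3

Union of S1, S2 = {pine, fir, willow, alder, hazel, rowan}.
Not covered: larch, beech, ash — 3 points.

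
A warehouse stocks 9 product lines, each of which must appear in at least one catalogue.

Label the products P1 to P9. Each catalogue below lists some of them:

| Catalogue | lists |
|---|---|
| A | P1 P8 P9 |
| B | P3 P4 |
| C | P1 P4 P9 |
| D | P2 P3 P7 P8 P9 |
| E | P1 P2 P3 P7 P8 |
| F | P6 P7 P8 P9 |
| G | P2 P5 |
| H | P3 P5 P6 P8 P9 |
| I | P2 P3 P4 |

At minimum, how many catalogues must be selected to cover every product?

3

Take {B, E, H}. Their union is {P1, P2, P3, P4, P5, P6, P7, P8, P9}, which is all 9 products.
No 2 of the 9 catalogues cover everything (all 36 combinations miss at least one product), so 3 is optimal.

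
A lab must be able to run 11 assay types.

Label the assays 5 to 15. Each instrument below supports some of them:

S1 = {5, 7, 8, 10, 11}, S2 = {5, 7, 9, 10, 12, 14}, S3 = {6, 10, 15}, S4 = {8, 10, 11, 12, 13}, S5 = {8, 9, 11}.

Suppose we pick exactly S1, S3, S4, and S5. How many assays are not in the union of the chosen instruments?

1

Union of S1, S3, S4, S5 = {5, 6, 7, 8, 9, 10, 11, 12, 13, 15}.
Not covered: 14 — 1 assay.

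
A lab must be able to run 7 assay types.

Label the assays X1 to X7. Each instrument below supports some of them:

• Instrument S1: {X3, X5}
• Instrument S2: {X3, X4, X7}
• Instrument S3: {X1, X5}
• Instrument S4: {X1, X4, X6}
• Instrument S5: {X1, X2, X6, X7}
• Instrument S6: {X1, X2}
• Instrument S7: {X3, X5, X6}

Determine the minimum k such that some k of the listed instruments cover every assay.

3

S2 and S6 and S7 together: S2 ∪ S6 ∪ S7 = {X1, X2, X3, X4, X5, X6, X7} — every assay is covered.
No 2 of the 7 instruments cover everything (all 21 combinations miss at least one assay), so 3 is optimal.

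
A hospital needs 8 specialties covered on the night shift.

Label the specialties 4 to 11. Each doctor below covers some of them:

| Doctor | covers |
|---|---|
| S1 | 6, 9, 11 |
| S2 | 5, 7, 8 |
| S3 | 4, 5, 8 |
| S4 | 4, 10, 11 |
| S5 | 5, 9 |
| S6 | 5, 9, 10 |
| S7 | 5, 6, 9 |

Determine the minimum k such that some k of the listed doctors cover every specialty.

Take {S1, S2, S4}. Their union is {4, 5, 6, 7, 8, 9, 10, 11}, which is all 8 specialties.
Each doctor has at most 3 specialties, and 2·3 = 6 < 8 — so at least 3 doctors are needed, and 3 is optimal.

3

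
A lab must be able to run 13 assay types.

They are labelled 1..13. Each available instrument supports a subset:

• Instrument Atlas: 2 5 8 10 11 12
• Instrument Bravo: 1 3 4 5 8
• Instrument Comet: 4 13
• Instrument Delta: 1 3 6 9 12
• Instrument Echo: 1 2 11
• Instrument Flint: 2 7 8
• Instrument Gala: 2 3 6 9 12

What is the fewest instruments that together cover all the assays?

Atlas and Comet and Delta and Flint together: Atlas ∪ Comet ∪ Delta ∪ Flint = {1, 2, 3, 4, 5, 6, 7, 8, 9, 10, 11, 12, 13} — every assay is covered.
No 3 of the 7 instruments cover everything (all 35 combinations miss at least one assay), so 4 is optimal.

4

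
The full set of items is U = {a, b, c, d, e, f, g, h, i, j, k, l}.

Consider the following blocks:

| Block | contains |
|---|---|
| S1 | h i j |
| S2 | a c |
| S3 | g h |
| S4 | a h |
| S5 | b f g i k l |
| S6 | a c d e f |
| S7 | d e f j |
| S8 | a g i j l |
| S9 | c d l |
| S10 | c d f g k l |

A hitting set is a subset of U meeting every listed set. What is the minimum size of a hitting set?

4

The 4 items {a, d, g, i} hit every block.
No choice of 3 items meets every block, so 4 is the minimum.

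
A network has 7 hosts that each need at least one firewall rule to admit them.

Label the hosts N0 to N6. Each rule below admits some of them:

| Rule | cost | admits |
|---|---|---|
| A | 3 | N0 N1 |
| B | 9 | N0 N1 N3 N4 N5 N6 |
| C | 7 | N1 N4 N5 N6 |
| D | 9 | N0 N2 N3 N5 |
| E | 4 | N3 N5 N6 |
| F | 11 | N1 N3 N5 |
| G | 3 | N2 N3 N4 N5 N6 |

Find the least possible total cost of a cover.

A, G together cover every host (A ∪ G = {N0, N1, N2, N3, N4, N5, N6}); total cost 3 + 3 = 6.
No covering selection has total cost below 6.

6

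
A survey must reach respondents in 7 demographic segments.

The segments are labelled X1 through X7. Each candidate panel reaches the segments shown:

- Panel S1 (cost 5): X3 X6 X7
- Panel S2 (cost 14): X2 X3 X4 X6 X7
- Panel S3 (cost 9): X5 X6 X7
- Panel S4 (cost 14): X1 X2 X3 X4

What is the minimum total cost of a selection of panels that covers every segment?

S3, S4 together cover every segment (S3 ∪ S4 = {X1, X2, X3, X4, X5, X6, X7}); total cost 9 + 14 = 23.
The greedy pick S1, S4, S3 costs 28; no covering selection beats 23.

23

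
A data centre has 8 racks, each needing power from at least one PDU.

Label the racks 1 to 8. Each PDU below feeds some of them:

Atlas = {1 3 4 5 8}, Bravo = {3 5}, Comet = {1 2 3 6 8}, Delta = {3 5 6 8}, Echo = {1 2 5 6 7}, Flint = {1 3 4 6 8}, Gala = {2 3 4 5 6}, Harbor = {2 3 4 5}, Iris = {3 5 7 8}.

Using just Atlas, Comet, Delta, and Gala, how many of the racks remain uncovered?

1

Union of Atlas, Comet, Delta, Gala = {1, 2, 3, 4, 5, 6, 8}.
Not covered: 7 — 1 rack.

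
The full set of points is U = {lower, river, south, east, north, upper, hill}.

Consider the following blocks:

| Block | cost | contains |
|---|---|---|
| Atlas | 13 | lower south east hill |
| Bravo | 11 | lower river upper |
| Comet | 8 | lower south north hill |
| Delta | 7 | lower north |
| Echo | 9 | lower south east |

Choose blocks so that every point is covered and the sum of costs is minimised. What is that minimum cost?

Bravo, Comet, Echo together cover every point (Bravo ∪ Comet ∪ Echo = {lower, river, south, east, north, upper, hill}); total cost 11 + 8 + 9 = 28.
No covering selection has total cost below 28.

28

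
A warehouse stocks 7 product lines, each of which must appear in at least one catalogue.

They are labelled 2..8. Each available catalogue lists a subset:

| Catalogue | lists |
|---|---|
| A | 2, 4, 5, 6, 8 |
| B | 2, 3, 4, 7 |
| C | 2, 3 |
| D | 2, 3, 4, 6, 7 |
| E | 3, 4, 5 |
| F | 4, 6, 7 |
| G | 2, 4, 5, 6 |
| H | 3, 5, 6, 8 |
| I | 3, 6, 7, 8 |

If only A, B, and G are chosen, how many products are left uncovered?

0

Union of A, B, G = {2, 3, 4, 5, 6, 7, 8} — that's every product, so 0 are uncovered.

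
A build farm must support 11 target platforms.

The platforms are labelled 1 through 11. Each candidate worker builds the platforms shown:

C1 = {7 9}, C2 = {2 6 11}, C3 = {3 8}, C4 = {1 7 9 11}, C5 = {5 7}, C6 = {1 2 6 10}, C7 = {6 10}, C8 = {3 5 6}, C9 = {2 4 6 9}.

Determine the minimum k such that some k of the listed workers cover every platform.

5

Take {C3, C4, C5, C7, C9}. Their union is {1, 2, 3, 4, 5, 6, 7, 8, 9, 10, 11}, which is all 11 platforms.
No 4 of the 9 workers cover everything (all 126 combinations miss at least one platform), so 5 is optimal.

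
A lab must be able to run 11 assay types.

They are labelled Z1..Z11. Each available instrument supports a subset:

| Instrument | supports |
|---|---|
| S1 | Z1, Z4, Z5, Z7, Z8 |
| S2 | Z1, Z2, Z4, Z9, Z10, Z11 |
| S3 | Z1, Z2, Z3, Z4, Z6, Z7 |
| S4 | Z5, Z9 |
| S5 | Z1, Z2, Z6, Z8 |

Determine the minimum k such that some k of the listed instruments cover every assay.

Take {S1, S2, S3}. Their union is {Z1, Z2, Z3, Z4, Z5, Z6, Z7, Z8, Z9, Z10, Z11}, which is all 11 assays.
Only S3 contains Z3, so S3 is forced; the remaining 5 assays need at least 2 more instruments (each remaining instrument adds at most 3) — so at least 3 instruments are needed, and 3 is optimal.

3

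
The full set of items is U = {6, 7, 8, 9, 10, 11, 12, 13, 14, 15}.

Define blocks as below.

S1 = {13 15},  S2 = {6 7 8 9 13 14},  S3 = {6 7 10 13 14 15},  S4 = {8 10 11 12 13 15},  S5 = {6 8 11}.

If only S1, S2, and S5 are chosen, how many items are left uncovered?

Union of S1, S2, S5 = {6, 7, 8, 9, 11, 13, 14, 15}.
Not covered: 10, 12 — 2 items.

2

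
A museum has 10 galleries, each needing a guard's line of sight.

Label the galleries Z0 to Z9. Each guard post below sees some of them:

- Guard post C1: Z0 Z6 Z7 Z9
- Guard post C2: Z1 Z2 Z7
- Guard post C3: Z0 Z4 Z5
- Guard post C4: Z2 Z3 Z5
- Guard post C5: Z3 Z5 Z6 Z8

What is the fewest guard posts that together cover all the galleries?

4

C1 and C2 and C3 and C5 together: C1 ∪ C2 ∪ C3 ∪ C5 = {Z0, Z1, Z2, Z3, Z4, Z5, Z6, Z7, Z8, Z9} — every gallery is covered.
Only C3 contains Z4, so C3 is forced; the remaining 7 galleries need at least 3 more guard posts (each remaining guard post adds at most 3) — so at least 4 guard posts are needed, and 4 is optimal.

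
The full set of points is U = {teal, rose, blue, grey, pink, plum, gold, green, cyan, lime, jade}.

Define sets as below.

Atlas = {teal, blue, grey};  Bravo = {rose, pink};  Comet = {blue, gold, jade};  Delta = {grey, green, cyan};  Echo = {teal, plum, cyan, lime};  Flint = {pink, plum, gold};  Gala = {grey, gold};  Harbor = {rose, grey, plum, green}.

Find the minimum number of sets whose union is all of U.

4

Bravo, Comet, Delta, and Echo cover everything between them: the union {teal, rose, blue, grey, pink, plum, gold, green, cyan, lime, jade} is all of U.
Only Echo contains lime, so Echo is forced; the remaining 7 points need at least 3 more sets (each remaining set adds at most 3) — so at least 4 sets are needed, and 4 is optimal.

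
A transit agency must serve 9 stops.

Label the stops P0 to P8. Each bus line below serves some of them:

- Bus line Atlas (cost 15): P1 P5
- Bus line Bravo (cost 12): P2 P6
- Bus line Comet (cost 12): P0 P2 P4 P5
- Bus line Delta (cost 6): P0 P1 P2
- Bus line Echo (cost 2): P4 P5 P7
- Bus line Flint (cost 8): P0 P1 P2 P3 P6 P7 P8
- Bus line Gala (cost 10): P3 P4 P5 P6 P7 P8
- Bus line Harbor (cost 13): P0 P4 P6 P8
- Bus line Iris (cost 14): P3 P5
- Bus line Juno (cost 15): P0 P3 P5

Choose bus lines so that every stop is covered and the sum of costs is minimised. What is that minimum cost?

Echo, Flint together cover every stop (Echo ∪ Flint = {P0, P1, P2, P3, P4, P5, P6, P7, P8}); total cost 2 + 8 = 10.
No covering selection has total cost below 10.

10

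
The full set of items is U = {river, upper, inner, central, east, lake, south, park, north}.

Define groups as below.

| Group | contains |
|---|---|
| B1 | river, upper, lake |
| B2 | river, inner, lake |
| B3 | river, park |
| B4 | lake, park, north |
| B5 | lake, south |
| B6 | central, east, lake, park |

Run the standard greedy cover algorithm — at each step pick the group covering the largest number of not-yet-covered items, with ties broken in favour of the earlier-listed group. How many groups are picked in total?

5

Greedy: pick B6 (covers 4 new) → pick B1 (covers 2 new) → pick B2 (covers 1 new) → pick B4 (covers 1 new) → pick B5 (covers 1 new). Total picks: 5.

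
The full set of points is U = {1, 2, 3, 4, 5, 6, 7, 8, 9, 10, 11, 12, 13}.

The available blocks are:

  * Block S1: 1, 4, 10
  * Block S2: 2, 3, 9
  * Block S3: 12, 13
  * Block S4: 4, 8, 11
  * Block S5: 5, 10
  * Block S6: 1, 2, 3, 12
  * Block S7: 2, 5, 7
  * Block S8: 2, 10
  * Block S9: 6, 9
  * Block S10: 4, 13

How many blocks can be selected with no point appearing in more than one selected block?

S1, S3, S7, S9 are pairwise disjoint (S1={1,4,10}; S3={12,13}; S7={2,5,7}; S9={6,9}).
Every remaining block overlaps one of these, and no 5 of the listed blocks are pairwise disjoint, so 4 is the maximum.

4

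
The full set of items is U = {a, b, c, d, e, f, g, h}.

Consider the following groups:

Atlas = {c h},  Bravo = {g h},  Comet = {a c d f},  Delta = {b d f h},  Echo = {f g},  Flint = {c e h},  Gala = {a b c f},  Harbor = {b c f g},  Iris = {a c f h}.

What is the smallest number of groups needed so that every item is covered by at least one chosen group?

3

Take {Comet, Flint, Harbor}. Their union is {a, b, c, d, e, f, g, h}, which is all 8 items.
Only Flint contains e, so Flint is forced; the remaining 5 items need at least 2 more groups (each remaining group adds at most 3) — so at least 3 groups are needed, and 3 is optimal.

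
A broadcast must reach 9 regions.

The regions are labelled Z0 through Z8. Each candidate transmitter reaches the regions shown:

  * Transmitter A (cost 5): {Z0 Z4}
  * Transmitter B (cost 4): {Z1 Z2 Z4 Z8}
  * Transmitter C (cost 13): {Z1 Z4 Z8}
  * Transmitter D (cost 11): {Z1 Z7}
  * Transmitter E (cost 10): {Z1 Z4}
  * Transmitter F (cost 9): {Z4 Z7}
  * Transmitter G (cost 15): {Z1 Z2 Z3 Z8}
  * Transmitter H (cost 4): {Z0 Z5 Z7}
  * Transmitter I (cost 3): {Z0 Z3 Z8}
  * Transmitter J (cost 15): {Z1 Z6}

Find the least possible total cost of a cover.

26

B, H, I, J together cover every region (B ∪ H ∪ I ∪ J = {Z0, Z1, Z2, Z3, Z4, Z5, Z6, Z7, Z8}); total cost 4 + 4 + 3 + 15 = 26.
No covering selection has total cost below 26.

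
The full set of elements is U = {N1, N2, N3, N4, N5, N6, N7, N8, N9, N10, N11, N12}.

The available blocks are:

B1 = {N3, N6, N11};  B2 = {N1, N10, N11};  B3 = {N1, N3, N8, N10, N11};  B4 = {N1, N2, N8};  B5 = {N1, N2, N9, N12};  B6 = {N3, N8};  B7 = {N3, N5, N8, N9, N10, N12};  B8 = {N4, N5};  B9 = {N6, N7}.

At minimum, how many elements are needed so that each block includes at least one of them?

H = {N1, N3, N4, N6} meets every block (each contains at least one member of H), and |H| = 4.
The blocks B5, B6, B8, B9 are pairwise disjoint, so any hitting set needs a separate element for each — at least 4. Hence 4 is optimal.

4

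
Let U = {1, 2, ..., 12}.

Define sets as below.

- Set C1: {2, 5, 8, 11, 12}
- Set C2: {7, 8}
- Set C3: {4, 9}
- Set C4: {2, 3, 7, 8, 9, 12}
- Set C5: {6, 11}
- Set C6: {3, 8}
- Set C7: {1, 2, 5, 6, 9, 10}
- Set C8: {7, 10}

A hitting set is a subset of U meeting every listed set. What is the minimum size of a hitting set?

The 4 elements {3, 7, 9, 11} hit every set.
The sets C3, C5, C6, C8 are pairwise disjoint, so any hitting set needs a separate element for each — at least 4. Hence 4 is optimal.

4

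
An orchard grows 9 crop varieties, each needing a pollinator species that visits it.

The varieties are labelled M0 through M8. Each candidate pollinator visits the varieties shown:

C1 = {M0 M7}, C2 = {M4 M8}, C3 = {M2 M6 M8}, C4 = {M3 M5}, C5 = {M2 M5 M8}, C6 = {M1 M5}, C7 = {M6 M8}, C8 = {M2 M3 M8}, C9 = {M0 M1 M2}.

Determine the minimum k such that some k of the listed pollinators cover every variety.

5

Take {C1, C2, C3, C4, C6}. Their union is {M0, M1, M2, M3, M4, M5, M6, M7, M8}, which is all 9 varieties.
No 4 of the 9 pollinators cover everything (all 126 combinations miss at least one variety), so 5 is optimal.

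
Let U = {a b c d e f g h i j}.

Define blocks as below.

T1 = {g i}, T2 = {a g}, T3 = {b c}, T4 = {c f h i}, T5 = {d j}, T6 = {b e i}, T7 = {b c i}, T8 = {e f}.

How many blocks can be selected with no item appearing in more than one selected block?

T1, T3, T5, T8 are pairwise disjoint (T1={g,i}; T3={b,c}; T5={d,j}; T8={e,f}).
Every remaining block overlaps one of these, and no 5 of the listed blocks are pairwise disjoint, so 4 is the maximum.

4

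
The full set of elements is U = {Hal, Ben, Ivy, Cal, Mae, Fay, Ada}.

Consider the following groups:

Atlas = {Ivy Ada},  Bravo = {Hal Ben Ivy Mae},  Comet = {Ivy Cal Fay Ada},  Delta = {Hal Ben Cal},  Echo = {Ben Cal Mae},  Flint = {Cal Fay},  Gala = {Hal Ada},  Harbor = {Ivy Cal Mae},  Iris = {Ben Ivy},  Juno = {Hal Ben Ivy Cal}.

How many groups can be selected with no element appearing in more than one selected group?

3

Flint, Gala, Iris are pairwise disjoint (Flint={Cal,Fay}; Gala={Hal,Ada}; Iris={Ben,Ivy}).
Every remaining group overlaps one of these, and no 4 of the listed groups are pairwise disjoint, so 3 is the maximum.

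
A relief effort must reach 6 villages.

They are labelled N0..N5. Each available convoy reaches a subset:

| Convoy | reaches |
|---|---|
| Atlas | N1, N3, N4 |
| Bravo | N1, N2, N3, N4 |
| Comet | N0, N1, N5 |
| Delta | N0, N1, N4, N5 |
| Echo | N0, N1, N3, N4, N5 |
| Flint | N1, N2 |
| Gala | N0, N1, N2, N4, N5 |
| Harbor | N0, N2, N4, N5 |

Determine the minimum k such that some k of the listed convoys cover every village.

2

Take {Atlas, Harbor}. Their union is {N0, N1, N2, N3, N4, N5}, which is all 6 villages.
No single convoy has all 6 villages (the largest, Echo, has 5), so 2 is optimal.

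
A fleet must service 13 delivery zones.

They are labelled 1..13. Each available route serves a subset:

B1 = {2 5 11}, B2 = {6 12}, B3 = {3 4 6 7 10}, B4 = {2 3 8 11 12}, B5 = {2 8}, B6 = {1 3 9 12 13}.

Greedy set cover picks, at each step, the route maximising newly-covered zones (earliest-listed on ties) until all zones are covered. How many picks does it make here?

Greedy: pick B3 (covers 5 new) → pick B4 (covers 4 new) → pick B6 (covers 3 new) → pick B1 (covers 1 new). Total picks: 4.

4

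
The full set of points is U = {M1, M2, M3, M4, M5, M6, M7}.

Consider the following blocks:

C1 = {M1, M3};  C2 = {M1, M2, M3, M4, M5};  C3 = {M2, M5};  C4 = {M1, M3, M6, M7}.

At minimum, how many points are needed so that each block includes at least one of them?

H = {M1, M2} meets every block (each contains at least one member of H), and |H| = 2.
The blocks C1, C3 are pairwise disjoint, so any hitting set needs a separate point for each — at least 2. Hence 2 is optimal.

2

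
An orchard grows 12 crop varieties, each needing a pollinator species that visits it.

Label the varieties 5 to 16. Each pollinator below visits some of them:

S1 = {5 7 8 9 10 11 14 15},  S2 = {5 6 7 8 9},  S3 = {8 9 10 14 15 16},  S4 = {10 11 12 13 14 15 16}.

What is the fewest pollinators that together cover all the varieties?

2

S2 and S4 together: S2 ∪ S4 = {5, 6, 7, 8, 9, 10, 11, 12, 13, 14, 15, 16} — every variety is covered.
No single pollinator has all 12 varieties (the largest, S1, has 8), so 2 is optimal.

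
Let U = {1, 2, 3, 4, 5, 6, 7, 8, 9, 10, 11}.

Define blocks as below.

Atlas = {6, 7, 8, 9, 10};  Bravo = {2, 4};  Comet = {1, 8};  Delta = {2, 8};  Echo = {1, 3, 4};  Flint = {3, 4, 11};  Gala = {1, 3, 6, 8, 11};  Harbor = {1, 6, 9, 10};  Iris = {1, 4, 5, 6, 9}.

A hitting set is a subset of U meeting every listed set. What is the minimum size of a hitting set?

3

The 3 items {4, 8, 9} hit every block.
The blocks Delta, Flint, Harbor are pairwise disjoint, so any hitting set needs a separate item for each — at least 3. Hence 3 is optimal.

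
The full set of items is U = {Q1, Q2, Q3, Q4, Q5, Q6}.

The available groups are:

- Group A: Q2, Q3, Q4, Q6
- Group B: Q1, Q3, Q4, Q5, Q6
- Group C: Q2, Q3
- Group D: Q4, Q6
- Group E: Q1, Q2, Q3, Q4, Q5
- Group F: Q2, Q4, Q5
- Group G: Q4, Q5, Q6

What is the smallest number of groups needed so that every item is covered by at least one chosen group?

D and E cover everything between them: the union {Q1, Q2, Q3, Q4, Q5, Q6} is all of U.
No single group has all 6 items (the largest, B, has 5), so 2 is optimal.

2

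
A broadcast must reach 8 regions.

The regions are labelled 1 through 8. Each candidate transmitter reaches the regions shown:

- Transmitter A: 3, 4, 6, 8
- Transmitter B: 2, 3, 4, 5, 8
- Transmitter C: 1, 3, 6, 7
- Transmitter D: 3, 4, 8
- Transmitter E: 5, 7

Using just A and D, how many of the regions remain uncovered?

4

Union of A, D = {3, 4, 6, 8}.
Not covered: 1, 2, 5, 7 — 4 regions.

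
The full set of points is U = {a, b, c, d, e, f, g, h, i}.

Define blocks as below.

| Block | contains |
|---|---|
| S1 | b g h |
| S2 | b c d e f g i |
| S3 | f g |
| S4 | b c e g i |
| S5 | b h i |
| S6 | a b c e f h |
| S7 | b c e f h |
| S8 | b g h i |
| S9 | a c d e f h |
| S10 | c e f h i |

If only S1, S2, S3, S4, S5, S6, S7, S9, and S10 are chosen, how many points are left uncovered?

Union of S1, S2, S3, S4, S5, S6, S7, S9, S10 = {a, b, c, d, e, f, g, h, i} — that's every point, so 0 are uncovered.

0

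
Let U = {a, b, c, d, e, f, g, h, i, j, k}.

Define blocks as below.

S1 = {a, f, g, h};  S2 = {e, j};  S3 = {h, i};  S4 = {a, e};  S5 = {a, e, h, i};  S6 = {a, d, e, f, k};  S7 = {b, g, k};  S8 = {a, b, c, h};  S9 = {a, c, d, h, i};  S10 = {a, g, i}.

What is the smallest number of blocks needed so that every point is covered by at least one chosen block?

S1, S2, S7, and S9 cover everything between them: the union {a, b, c, d, e, f, g, h, i, j, k} is all of U.
No 3 of the 10 blocks cover everything (all 120 combinations miss at least one point), so 4 is optimal.

4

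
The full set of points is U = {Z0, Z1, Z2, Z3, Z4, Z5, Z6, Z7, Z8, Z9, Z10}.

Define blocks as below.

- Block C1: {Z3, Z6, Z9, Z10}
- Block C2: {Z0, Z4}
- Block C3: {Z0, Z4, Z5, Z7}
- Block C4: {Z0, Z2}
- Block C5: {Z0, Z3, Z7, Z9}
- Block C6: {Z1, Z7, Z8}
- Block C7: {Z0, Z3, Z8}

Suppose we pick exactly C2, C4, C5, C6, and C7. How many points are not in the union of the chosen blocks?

Union of C2, C4, C5, C6, C7 = {Z0, Z1, Z2, Z3, Z4, Z7, Z8, Z9}.
Not covered: Z5, Z6, Z10 — 3 points.

3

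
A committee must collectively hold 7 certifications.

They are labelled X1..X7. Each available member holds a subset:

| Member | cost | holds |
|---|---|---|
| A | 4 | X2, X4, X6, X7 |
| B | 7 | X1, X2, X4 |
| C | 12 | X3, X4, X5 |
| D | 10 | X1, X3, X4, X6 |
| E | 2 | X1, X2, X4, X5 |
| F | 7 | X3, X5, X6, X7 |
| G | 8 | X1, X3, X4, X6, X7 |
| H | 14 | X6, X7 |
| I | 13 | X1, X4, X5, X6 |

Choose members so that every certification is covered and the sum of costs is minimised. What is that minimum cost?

9

E, F together cover every certification (E ∪ F = {X1, X2, X3, X4, X5, X6, X7}); total cost 2 + 7 = 9.
The greedy pick E, A, F costs 13; no covering selection beats 9.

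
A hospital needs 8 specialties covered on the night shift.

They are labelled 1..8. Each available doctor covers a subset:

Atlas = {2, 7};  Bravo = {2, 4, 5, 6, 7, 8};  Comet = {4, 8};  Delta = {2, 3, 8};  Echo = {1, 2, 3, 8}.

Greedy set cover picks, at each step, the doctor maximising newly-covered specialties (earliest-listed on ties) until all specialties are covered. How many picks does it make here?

2

Greedy: pick Bravo (covers 6 new) → pick Echo (covers 2 new). Total picks: 2.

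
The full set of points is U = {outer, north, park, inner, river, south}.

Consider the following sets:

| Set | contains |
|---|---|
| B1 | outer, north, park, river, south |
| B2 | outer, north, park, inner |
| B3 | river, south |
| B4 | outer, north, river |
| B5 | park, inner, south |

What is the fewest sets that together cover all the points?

2

Take {B1, B2}. Their union is {outer, north, park, inner, river, south}, which is all 6 points.
No single set has all 6 points (the largest, B1, has 5), so 2 is optimal.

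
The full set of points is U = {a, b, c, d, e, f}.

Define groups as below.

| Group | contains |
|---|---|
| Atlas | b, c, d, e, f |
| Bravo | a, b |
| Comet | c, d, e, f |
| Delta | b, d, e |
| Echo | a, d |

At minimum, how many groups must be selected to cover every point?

Atlas and Bravo together: Atlas ∪ Bravo = {a, b, c, d, e, f} — every point is covered.
No single group has all 6 points (the largest, Atlas, has 5), so 2 is optimal.

2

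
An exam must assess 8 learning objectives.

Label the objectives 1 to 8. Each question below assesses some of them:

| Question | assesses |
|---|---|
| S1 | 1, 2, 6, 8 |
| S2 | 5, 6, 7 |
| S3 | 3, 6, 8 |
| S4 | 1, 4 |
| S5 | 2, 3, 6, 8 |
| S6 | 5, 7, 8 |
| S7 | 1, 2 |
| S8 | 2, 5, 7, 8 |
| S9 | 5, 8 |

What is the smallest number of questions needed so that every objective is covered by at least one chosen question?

S4 and S5 and S8 together: S4 ∪ S5 ∪ S8 = {1, 2, 3, 4, 5, 6, 7, 8} — every objective is covered.
Only S4 contains 4, so S4 is forced; the remaining 6 objectives need at least 2 more questions (each remaining question adds at most 4) — so at least 3 questions are needed, and 3 is optimal.

3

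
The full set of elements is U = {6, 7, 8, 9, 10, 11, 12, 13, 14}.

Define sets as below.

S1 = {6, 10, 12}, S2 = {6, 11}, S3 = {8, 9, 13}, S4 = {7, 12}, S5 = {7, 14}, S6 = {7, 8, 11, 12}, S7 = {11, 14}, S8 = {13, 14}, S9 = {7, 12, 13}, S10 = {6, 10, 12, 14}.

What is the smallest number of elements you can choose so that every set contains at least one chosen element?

4

The 4 elements {6, 7, 8, 14} hit every set.
No choice of 3 elements meets every set, so 4 is the minimum.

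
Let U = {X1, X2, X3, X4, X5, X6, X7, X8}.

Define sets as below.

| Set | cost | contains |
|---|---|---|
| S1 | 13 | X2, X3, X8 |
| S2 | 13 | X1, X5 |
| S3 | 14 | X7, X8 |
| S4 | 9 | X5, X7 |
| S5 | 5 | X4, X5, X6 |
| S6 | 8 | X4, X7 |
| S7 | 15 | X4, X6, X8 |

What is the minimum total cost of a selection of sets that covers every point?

39

S1, S2, S5, S6 together cover every point (S1 ∪ S2 ∪ S5 ∪ S6 = {X1, X2, X3, X4, X5, X6, X7, X8}); total cost 13 + 13 + 5 + 8 = 39.
No covering selection has total cost below 39.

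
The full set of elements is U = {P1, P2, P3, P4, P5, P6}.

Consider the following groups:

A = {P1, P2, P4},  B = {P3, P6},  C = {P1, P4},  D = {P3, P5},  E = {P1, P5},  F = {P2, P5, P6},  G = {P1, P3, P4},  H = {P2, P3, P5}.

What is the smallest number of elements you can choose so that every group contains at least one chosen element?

3

The 3 elements {P1, P2, P3} hit every group.
No choice of 2 elements meets every group, so 3 is the minimum.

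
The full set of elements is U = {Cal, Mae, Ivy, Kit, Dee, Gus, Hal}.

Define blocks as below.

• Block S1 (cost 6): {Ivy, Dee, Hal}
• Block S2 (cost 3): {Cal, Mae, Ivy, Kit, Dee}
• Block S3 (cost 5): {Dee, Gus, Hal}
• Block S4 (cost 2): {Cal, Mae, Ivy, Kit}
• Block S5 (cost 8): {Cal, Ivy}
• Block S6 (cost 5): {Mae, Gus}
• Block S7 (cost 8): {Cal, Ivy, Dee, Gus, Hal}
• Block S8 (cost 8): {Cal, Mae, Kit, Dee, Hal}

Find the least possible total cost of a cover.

S3, S4 together cover every element (S3 ∪ S4 = {Cal, Mae, Ivy, Kit, Dee, Gus, Hal}); total cost 5 + 2 = 7.
No covering selection has total cost below 7.

7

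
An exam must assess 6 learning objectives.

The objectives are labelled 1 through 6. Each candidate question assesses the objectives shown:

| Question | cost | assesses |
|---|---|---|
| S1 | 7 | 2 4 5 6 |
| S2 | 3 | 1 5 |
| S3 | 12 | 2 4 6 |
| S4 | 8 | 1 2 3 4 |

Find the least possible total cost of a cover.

15

S1, S4 together cover every objective (S1 ∪ S4 = {1, 2, 3, 4, 5, 6}); total cost 7 + 8 = 15.
The greedy pick S2, S1, S4 costs 18; no covering selection beats 15.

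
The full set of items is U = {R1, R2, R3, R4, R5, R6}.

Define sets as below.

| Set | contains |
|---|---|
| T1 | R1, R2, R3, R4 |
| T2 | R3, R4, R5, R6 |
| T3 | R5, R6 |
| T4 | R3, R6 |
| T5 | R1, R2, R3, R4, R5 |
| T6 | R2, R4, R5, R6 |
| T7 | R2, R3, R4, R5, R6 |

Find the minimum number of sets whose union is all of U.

T5 and T6 cover everything between them: the union {R1, R2, R3, R4, R5, R6} is all of U.
No single set has all 6 items (the largest, T5, has 5), so 2 is optimal.

2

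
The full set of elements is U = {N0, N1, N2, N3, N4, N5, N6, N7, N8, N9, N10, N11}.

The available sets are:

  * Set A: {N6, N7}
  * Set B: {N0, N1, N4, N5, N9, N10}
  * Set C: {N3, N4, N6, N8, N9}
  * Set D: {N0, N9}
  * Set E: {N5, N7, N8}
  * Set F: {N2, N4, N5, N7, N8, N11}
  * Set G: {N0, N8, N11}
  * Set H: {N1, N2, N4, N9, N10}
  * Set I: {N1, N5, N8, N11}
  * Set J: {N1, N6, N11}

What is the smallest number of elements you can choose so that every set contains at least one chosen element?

T = {N6, N8, N9} meets every set (each contains at least one member of T), and |T| = 3.
The sets A, D, I are pairwise disjoint, so any hitting set needs a separate element for each — at least 3. Hence 3 is optimal.

3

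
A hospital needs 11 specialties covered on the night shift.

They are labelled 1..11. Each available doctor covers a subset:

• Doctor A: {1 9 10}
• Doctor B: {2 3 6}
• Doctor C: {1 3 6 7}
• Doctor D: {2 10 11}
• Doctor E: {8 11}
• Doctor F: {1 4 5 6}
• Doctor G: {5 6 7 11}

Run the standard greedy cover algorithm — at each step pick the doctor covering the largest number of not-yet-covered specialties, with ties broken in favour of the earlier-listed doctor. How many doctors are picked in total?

5

Greedy: pick C (covers 4 new) → pick D (covers 3 new) → pick F (covers 2 new) → pick A (covers 1 new) → pick E (covers 1 new). Total picks: 5.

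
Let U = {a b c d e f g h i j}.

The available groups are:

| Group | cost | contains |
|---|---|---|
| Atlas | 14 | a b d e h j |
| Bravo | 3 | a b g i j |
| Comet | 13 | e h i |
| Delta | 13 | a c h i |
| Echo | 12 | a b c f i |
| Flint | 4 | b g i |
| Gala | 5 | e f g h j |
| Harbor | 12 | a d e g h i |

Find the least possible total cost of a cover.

Bravo, Echo, Harbor together cover every point (Bravo ∪ Echo ∪ Harbor = {a, b, c, d, e, f, g, h, i, j}); total cost 3 + 12 + 12 = 27.
The greedy pick Bravo, Gala, Echo, Harbor costs 32; no covering selection beats 27.

27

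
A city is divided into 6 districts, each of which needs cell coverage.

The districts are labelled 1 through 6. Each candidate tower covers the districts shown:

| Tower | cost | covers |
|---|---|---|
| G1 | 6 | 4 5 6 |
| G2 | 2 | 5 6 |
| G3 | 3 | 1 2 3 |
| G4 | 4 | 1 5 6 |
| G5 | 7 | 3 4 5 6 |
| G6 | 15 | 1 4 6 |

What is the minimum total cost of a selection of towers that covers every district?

9

G1, G3 together cover every district (G1 ∪ G3 = {1, 2, 3, 4, 5, 6}); total cost 6 + 3 = 9.
The greedy pick G2, G3, G1 costs 11; no covering selection beats 9.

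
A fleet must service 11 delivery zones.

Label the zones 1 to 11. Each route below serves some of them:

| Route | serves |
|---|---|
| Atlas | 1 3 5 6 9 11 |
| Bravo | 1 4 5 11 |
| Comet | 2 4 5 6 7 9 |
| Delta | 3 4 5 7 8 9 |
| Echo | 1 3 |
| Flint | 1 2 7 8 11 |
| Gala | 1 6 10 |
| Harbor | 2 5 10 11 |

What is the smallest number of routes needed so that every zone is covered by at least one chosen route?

3

Delta and Flint and Gala together: Delta ∪ Flint ∪ Gala = {1, 2, 3, 4, 5, 6, 7, 8, 9, 10, 11} — every zone is covered.
No 2 of the 8 routes cover everything (all 28 combinations miss at least one zone), so 3 is optimal.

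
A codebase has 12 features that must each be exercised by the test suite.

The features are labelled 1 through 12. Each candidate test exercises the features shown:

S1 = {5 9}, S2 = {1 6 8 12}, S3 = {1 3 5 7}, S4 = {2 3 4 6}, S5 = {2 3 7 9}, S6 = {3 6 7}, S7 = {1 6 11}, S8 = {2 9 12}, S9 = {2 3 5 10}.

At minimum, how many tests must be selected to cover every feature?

Take {S2, S4, S5, S7, S9}. Their union is {1, 2, 3, 4, 5, 6, 7, 8, 9, 10, 11, 12}, which is all 12 features.
No 4 of the 9 tests cover everything (all 126 combinations miss at least one feature), so 5 is optimal.

5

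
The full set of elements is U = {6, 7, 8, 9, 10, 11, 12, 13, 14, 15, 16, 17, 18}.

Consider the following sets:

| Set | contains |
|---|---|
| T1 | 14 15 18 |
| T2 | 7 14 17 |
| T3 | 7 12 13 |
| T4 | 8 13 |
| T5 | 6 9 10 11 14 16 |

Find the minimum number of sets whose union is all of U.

5

Take {T1, T2, T3, T4, T5}. Their union is {6, 7, 8, 9, 10, 11, 12, 13, 14, 15, 16, 17, 18}, which is all 13 elements.
No 4 of the 5 sets cover everything (all 5 combinations miss at least one element), so 5 is optimal.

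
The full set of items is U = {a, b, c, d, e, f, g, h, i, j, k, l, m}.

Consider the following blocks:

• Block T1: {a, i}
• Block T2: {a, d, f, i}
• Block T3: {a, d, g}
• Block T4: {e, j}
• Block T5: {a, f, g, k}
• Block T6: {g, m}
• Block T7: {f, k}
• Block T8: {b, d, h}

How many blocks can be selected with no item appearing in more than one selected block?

5

T1, T4, T6, T7, T8 are pairwise disjoint (T1={a,i}; T4={e,j}; T6={g,m}; T7={f,k}; T8={b,d,h}).
Every remaining block overlaps one of these, and no 6 of the listed blocks are pairwise disjoint, so 5 is the maximum.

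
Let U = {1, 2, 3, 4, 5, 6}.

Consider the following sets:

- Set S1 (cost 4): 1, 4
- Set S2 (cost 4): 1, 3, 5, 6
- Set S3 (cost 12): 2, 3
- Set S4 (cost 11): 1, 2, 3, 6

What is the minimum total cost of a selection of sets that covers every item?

19

S1, S2, S4 together cover every item (S1 ∪ S2 ∪ S4 = {1, 2, 3, 4, 5, 6}); total cost 4 + 4 + 11 = 19.
No covering selection has total cost below 19.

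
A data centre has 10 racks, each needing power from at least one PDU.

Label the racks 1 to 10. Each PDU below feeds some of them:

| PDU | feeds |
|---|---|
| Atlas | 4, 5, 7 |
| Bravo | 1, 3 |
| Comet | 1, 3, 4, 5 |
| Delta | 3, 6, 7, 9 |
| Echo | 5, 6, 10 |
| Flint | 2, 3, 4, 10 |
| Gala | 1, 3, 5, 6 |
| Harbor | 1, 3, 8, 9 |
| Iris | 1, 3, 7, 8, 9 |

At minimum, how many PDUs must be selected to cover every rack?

Take {Echo, Flint, Iris}. Their union is {1, 2, 3, 4, 5, 6, 7, 8, 9, 10}, which is all 10 racks.
Only Flint contains 2, so Flint is forced; the remaining 6 racks need at least 2 more PDUs (each remaining PDU adds at most 4) — so at least 3 PDUs are needed, and 3 is optimal.

3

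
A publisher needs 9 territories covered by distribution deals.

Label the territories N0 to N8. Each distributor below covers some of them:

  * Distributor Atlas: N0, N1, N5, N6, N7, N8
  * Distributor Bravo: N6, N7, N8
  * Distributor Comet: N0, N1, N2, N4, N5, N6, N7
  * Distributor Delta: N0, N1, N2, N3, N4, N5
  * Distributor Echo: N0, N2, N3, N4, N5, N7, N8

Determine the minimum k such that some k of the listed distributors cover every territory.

2

Take {Atlas, Delta}. Their union is {N0, N1, N2, N3, N4, N5, N6, N7, N8}, which is all 9 territories.
No single distributor has all 9 territories (the largest, Comet, has 7), so 2 is optimal.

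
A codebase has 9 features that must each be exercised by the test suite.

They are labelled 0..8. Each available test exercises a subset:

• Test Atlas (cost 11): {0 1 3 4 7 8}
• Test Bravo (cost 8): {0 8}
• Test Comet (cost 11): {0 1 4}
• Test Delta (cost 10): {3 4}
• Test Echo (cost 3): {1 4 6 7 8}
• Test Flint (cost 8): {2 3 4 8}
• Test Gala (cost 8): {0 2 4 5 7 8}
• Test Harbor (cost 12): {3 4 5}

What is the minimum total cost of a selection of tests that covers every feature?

Echo, Flint, Gala together cover every feature (Echo ∪ Flint ∪ Gala = {0, 1, 2, 3, 4, 5, 6, 7, 8}); total cost 3 + 8 + 8 = 19.
No covering selection has total cost below 19.

19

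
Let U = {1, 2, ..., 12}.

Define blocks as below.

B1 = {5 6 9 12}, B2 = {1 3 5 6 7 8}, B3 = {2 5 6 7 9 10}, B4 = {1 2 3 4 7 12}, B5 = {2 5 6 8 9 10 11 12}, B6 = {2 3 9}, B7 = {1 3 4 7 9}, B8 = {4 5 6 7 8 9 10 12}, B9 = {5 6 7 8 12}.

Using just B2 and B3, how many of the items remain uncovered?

3

Union of B2, B3 = {1, 2, 3, 5, 6, 7, 8, 9, 10}.
Not covered: 4, 11, 12 — 3 items.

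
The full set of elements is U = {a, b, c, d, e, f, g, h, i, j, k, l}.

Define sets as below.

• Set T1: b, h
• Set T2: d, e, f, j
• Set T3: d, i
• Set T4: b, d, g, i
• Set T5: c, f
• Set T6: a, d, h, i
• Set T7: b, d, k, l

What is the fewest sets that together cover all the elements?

5

T2, T4, T5, T6, and T7 cover everything between them: the union {a, b, c, d, e, f, g, h, i, j, k, l} is all of U.
No 4 of the 7 sets cover everything (all 35 combinations miss at least one element), so 5 is optimal.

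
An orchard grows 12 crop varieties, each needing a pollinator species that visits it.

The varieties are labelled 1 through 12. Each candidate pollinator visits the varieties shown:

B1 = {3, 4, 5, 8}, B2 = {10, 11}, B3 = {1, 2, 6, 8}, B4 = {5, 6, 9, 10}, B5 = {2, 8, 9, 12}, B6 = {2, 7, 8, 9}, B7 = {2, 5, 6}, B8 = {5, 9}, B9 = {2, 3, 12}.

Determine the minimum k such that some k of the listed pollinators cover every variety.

B1 and B2 and B3 and B5 and B6 together: B1 ∪ B2 ∪ B3 ∪ B5 ∪ B6 = {1, 2, 3, 4, 5, 6, 7, 8, 9, 10, 11, 12} — every variety is covered.
No 4 of the 9 pollinators cover everything (all 126 combinations miss at least one variety), so 5 is optimal.

5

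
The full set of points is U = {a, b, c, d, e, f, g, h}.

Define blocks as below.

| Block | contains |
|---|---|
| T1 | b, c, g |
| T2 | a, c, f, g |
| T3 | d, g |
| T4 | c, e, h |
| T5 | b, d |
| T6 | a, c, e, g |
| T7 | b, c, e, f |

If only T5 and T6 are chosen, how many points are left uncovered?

2

Union of T5, T6 = {a, b, c, d, e, g}.
Not covered: f, h — 2 points.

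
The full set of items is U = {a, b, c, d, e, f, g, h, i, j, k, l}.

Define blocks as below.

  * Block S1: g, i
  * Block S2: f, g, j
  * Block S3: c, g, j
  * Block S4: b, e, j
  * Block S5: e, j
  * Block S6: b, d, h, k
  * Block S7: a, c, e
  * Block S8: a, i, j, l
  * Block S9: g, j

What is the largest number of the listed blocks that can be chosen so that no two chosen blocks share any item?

S2, S6, S7 are pairwise disjoint (S2={f,g,j}; S6={b,d,h,k}; S7={a,c,e}).
Every remaining block overlaps one of these, and no 4 of the listed blocks are pairwise disjoint, so 3 is the maximum.

3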